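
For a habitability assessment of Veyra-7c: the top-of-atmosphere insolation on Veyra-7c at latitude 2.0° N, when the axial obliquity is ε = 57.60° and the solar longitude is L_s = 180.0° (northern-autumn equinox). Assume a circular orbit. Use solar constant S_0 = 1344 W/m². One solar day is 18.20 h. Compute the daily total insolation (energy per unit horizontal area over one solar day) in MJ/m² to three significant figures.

Solar declination: sin δ = sin ε · sin L_s = sin 57.60° × sin 180.0° = 0.00000, so δ = +0.000°.
cos h₀ = −tan(+2.0°) tan(+0.000°) = -0.0000, h₀ = 1.5708 rad.
Bracket: h₀ sin ϕ sin δ + cos ϕ cos δ sin h₀ = 1.5708×0.03490×0.00000 + 0.99939×1.00000×1.00000 = 0.000000 + 0.999390 = 0.999390.
Q̄ = (S_0/π) × [bracket] = (1344/π) × 0.999390 = 427.55 W/m².
Daily total = Q̄ × 18.20 h × 3600 s/h = 427.55 × 18.20 × 3600 / 10⁶ = 28.01 MJ/m².

28.0 MJ/m²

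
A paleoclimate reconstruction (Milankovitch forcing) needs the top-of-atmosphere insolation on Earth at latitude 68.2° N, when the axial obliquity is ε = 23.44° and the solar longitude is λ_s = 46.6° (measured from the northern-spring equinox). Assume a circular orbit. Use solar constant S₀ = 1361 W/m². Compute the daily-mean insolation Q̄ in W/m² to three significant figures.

Solar declination: sin δ = sin ε · sin λ_s = sin 23.44° × sin 46.6° = 0.28902, so δ = +16.799°.
cos H₀ = −tan(+68.2°) tan(+16.799°) = -0.7548, H₀ = 2.4262 rad.
Bracket: H₀ sin φ sin δ + cos φ cos δ sin H₀ = 2.4262×0.92849×0.28902 + 0.37137×0.95732×0.65593 = 0.651076 + 0.233196 = 0.884272.
Q̄ = (S₀/π) × [bracket] = (1361/π) × 0.884272 = 383.1 W/m².

Q̄ ≈ 383 W/m²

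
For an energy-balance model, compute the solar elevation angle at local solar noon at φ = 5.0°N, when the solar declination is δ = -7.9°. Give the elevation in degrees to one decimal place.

77.1°

At local noon the hour angle is zero, so the zenith angle equals |φ − δ| = |+5.0° − (-7.900°)| = 12.900°.
Elevation = 90° − 12.900° = 77.1°.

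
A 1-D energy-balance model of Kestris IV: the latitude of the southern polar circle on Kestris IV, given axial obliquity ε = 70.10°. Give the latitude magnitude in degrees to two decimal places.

19.90°

The polar circle is the lowest latitude that experiences at least one full rotation of continuous darkness at the northern-summer solstice; it lies at |φ| = 90° − ε = 90° − 70.10° = 19.90°.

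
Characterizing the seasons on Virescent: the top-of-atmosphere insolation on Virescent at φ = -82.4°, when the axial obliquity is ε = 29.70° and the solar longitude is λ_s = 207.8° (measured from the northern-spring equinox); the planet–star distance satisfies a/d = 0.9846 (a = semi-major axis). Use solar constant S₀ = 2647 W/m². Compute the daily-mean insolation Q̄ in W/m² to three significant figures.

Q̄ ≈ 588 W/m²

Solar declination: sin δ = sin ε · sin λ_s = sin 29.70° × sin 207.8° = -0.23108, so δ = -13.360°.
cos H₀ = −tan(-82.4°) tan(-13.360°) = -1.7800 ≤ −1 ⇒ polar day, H₀ = π.
Bracket: H₀ sin φ sin δ + cos φ cos δ sin H₀ = 3.1416×-0.99122×-0.23108 + 0.13226×0.97294×0.00000 = 0.719587 + 0.000000 = 0.719587.
Inverse-square distance factor (a/d)² = 0.9846² = 0.969437.
Q̄ = (S₀/π) × 0.969437 × [bracket] = (2647/π) × 0.969437 × 0.719587 = 587.8 W/m².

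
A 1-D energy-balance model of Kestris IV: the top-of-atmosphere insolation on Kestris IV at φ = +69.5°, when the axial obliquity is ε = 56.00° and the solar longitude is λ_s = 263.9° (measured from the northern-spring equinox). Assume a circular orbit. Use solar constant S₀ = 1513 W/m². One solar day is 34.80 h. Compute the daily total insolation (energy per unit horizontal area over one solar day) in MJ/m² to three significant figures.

0.00 MJ/m²

Solar declination: sin δ = sin ε · sin λ_s = sin 56.00° × sin 263.9° = -0.82434, so δ = -55.522°.
cos H₀ = −tan(+69.5°) tan(-55.522°) = 3.8948 ≥ 1 ⇒ polar night, H₀ = 0 and Q̄ = 0.
Daily total = Q̄ × 34.80 h × 3600 s/h = 0.00 MJ/m².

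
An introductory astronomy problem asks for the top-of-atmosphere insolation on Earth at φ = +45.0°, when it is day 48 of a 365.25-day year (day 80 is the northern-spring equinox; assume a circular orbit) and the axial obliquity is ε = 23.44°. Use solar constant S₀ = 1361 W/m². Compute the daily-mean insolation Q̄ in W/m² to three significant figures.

Solar longitude: λ_s = 360° × (48 − 80)/365.25 = -31.540°, i.e. -31.540° + 360° = 328.460°.
sin δ = sin 23.44° × sin 328.460° = -0.20808, so δ = -12.010°.
cos H₀ = −tan(+45.0°) tan(-12.010°) = 0.2127, H₀ = 1.3564 rad.
Bracket: H₀ sin φ sin δ + cos φ cos δ sin H₀ = 1.3564×0.70711×-0.20808 + 0.70711×0.97811×0.97711 = -0.199575 + 0.675800 = 0.476225.
Q̄ = (S₀/π) × [bracket] = (1361/π) × 0.476225 = 206.3 W/m².

Q̄ ≈ 206 W/m²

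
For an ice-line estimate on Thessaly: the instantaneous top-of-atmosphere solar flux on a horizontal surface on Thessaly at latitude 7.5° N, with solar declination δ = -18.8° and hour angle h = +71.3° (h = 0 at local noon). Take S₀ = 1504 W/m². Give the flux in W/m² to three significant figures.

cos θ_z = sin φ sin δ + cos φ cos δ cos h = -0.042064 + 0.300911 = 0.258847.
Flux = S₀ · cos θ_z = 1504 × 0.258847 = 389.3 W/m².

389 W/m²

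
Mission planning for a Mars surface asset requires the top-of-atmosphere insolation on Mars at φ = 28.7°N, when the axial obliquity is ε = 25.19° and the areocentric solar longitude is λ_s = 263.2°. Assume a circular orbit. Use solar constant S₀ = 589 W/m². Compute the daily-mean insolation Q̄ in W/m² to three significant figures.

Q̄ ≈ 94.2 W/m²

sin δ = sin 25.19° × sin 263.2° = -0.42263, so δ = -25.001°.
cos H₀ = −tan(+28.7°) tan(-25.001°) = 0.2553, H₀ = 1.3126 rad.
Bracket: H₀ sin φ sin δ + cos φ cos δ sin H₀ = 1.3126×0.48022×-0.42263 + 0.87715×0.90630×0.96686 = -0.266399 + 0.768616 = 0.502217.
Q̄ = (S₀/π) × [bracket] = (589/π) × 0.502217 = 94.16 W/m².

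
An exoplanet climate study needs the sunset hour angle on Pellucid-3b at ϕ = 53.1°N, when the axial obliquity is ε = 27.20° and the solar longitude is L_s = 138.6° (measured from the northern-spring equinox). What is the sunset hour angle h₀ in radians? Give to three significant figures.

Solar declination: sin δ = sin ε · sin L_s = sin 27.20° × sin 138.6° = 0.30228, so δ = +17.595°.
cos h₀ = −tan ϕ · tan δ = −tan(+53.1°) × tan(+17.595°) = -0.4224, so h₀ = 2.0068 rad = 114.98°.

h₀ = 2.01 rad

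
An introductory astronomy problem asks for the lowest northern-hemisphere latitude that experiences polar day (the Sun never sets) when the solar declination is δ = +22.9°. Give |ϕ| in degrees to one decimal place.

Polar day requires cos h₀ = −tan ϕ tan δ ≤ −1, i.e. tan ϕ tan δ ≥ 1.
The boundary is |tan ϕ| · |tan δ| = 1, so |ϕ| = 90° − |δ| = 90° − 22.9° = 67.1° in the northern hemisphere.

|ϕ| = 67.1°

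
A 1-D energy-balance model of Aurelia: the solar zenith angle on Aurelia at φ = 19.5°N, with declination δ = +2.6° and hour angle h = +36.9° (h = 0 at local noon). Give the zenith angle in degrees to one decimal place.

cos θ_z = sin φ sin δ + cos φ cos δ cos h = 0.015142 + 0.753040 = 0.768182.
θ_z = arccos(0.768182) = 39.8°.

θ_z = 39.8°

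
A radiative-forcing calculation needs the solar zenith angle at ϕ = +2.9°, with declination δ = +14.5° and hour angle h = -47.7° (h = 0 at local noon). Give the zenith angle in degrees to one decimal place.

cos θ_z = sin ϕ sin δ + cos ϕ cos δ cos h = 0.012667 + 0.650741 = 0.663408.
θ_z = arccos(0.663408) = 48.4°.

θ_z = 48.4°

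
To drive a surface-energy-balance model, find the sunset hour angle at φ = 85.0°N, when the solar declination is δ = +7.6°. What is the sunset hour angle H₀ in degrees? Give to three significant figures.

Sunrise equation: cos H₀ = −tan φ · tan δ = -1.5251 ≤ −1, so the Sun never sets (polar day) and H₀ = π.

H₀ = 180°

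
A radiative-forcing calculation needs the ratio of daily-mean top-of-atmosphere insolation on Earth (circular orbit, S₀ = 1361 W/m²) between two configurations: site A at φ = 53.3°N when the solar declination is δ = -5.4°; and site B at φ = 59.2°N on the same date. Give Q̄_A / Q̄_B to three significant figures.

Q̄_A / Q̄_B ≈ 1.24

— Configuration A (φ=+53.3°):
cos H₀ = −tan(+53.3°) tan(-5.400°) = 0.1268, H₀ = 1.4436 rad.
Bracket: H₀ sin φ sin δ + cos φ cos δ sin H₀ = 1.4436×0.80178×-0.09411 + 0.59763×0.99556×0.99193 = -0.108928 + 0.590175 = 0.481247.
Q̄ = (S₀/π) × [bracket] = (1361/π) × 0.481247 = 208.49 W/m².
— Configuration B (φ=+59.2°):
cos H₀ = −tan(+59.2°) tan(-5.400°) = 0.1586, H₀ = 1.4116 rad.
Bracket: H₀ sin φ sin δ + cos φ cos δ sin H₀ = 1.4116×0.85896×-0.09411 + 0.51204×0.99556×0.98735 = -0.114109 + 0.503318 = 0.389209.
Q̄ = (S₀/π) × [bracket] = (1361/π) × 0.389209 = 168.61 W/m².
Ratio Q̄_A / Q̄_B = 208.49 / 168.61 = 1.237.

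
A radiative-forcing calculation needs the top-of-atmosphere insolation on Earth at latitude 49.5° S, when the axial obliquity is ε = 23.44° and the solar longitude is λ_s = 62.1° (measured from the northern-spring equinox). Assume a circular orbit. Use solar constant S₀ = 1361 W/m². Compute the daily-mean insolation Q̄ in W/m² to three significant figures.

Solar declination: sin δ = sin ε · sin λ_s = sin 23.44° × sin 62.1° = 0.35155, so δ = +20.582°.
cos H₀ = −tan(-49.5°) tan(+20.582°) = 0.4397, H₀ = 1.1156 rad.
Bracket: H₀ sin φ sin δ + cos φ cos δ sin H₀ = 1.1156×-0.76041×0.35155 + 0.64945×0.93617×0.89815 = -0.298225 + 0.546071 = 0.247846.
Q̄ = (S₀/π) × [bracket] = (1361/π) × 0.247846 = 107.4 W/m².

Q̄ ≈ 107 W/m²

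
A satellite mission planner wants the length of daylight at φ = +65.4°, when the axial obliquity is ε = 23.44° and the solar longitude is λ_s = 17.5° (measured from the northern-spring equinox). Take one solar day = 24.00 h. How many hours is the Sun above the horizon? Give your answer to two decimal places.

14.03 h

Solar declination: sin δ = sin ε · sin λ_s = sin 23.44° × sin 17.5° = 0.11962, so δ = +6.870°.
cos H₀ = −tan φ · tan δ = −tan(+65.4°) × tan(+6.870°) = -0.2632, so H₀ = 1.8371 rad = 105.26°.
Daylight = 2H₀/(2π) × 24.00 h = (1.8371/π) × 24.00 = 14.03 h.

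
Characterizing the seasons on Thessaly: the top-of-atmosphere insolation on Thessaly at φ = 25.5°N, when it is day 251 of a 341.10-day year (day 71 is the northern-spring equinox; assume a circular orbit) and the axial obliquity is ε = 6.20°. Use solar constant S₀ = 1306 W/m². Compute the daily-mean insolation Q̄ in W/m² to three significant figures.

Q̄ ≈ 370 W/m²

Solar longitude: λ_s = 360° × (251 − 71)/341.10 = 189.974°.
sin δ = sin 6.20° × sin 189.974° = -0.01870, so δ = -1.072°.
cos H₀ = −tan(+25.5°) tan(-1.072°) = 0.0089, H₀ = 1.5619 rad.
Bracket: H₀ sin φ sin δ + cos φ cos δ sin H₀ = 1.5619×0.43051×-0.01870 + 0.90259×0.99983×0.99996 = -0.012574 + 0.902400 = 0.889826.
Q̄ = (S₀/π) × [bracket] = (1306/π) × 0.889826 = 369.9 W/m².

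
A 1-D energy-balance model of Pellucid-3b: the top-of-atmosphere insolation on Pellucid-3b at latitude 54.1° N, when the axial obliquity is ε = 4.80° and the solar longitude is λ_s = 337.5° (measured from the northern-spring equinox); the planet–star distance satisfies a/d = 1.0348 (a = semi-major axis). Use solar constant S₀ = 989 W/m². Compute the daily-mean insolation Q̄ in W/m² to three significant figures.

Q̄ ≈ 184 W/m²

Solar declination: sin δ = sin ε · sin λ_s = sin 4.80° × sin 337.5° = -0.03202, so δ = -1.835°.
cos H₀ = −tan(+54.1°) tan(-1.835°) = 0.0443, H₀ = 1.5265 rad.
Bracket: H₀ sin φ sin δ + cos φ cos δ sin H₀ = 1.5265×0.81004×-0.03202 + 0.58637×0.99949×0.99902 = -0.039594 + 0.585497 = 0.545903.
Inverse-square distance factor (a/d)² = 1.0348² = 1.070811.
Q̄ = (S₀/π) × 1.070811 × [bracket] = (989/π) × 1.070811 × 0.545903 = 184.0 W/m².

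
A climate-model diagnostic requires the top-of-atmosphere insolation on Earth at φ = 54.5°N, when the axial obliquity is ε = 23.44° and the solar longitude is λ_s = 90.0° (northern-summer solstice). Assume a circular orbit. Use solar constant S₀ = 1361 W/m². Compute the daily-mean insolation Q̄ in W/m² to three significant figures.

Solar declination: sin δ = sin ε · sin λ_s = sin 23.44° × sin 90.0° = 0.39779, so δ = +23.440°.
cos H₀ = −tan(+54.5°) tan(+23.440°) = -0.6078, H₀ = 2.2241 rad.
Bracket: H₀ sin φ sin δ + cos φ cos δ sin H₀ = 2.2241×0.81412×0.39779 + 0.58070×0.91748×0.79406 = 0.720272 + 0.423060 = 1.143332.
Q̄ = (S₀/π) × [bracket] = (1361/π) × 1.143332 = 495.3 W/m².

Q̄ ≈ 495 W/m²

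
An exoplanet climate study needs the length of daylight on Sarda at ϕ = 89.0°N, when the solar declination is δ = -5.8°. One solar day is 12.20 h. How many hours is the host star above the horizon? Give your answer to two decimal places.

0.00 h

cos h₀ = −tan ϕ · tan δ = 5.8193 ≥ 1, so the host star never rises (polar night) and h₀ = 0.
Daylight = 2h₀/(2π) × 12.20 h = (0.0000/π) × 12.20 = 0.00 h.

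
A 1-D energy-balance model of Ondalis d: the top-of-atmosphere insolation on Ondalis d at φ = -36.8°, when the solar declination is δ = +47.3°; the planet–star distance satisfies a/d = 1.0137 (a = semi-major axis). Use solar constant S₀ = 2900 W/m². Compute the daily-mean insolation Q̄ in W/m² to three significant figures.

cos H₀ = −tan(-36.8°) tan(+47.300°) = 0.8107, H₀ = 0.6254 rad.
Bracket: H₀ sin φ sin δ + cos φ cos δ sin H₀ = 0.6254×-0.59902×0.73491 + 0.80073×0.67816×0.58546 = -0.275317 + 0.317918 = 0.042601.
Inverse-square distance factor (a/d)² = 1.0137² = 1.027588.
Q̄ = (S₀/π) × 1.027588 × [bracket] = (2900/π) × 1.027588 × 0.042601 = 40.41 W/m².

Q̄ ≈ 40.4 W/m²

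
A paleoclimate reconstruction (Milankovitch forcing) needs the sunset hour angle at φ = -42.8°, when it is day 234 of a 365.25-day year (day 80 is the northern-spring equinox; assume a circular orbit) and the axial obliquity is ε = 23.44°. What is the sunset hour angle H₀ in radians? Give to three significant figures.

H₀ = 1.39 rad

Solar longitude: λ_s = 360° × (234 − 80)/365.25 = 151.786°.
sin δ = sin 23.44° × sin 151.786° = 0.18806, so δ = +10.839°.
cos H₀ = −tan φ · tan δ = −tan(-42.8°) × tan(+10.839°) = 0.1773, so H₀ = 1.3925 rad = 79.79°.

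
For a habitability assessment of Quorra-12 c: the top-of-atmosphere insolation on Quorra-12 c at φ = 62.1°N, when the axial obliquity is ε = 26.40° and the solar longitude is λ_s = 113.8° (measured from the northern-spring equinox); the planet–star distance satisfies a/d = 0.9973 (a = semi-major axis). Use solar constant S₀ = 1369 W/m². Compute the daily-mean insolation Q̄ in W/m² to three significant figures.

Solar declination: sin δ = sin ε · sin λ_s = sin 26.40° × sin 113.8° = 0.40682, so δ = +24.005°.
cos H₀ = −tan(+62.1°) tan(+24.005°) = -0.8411, H₀ = 2.5701 rad.
Bracket: H₀ sin φ sin δ + cos φ cos δ sin H₀ = 2.5701×0.88377×0.40682 + 0.46793×0.91351×0.54087 = 0.924042 + 0.231200 = 1.155242.
Inverse-square distance factor (a/d)² = 0.9973² = 0.994607.
Q̄ = (S₀/π) × 0.994607 × [bracket] = (1369/π) × 0.994607 × 1.155242 = 500.7 W/m².

Q̄ ≈ 501 W/m²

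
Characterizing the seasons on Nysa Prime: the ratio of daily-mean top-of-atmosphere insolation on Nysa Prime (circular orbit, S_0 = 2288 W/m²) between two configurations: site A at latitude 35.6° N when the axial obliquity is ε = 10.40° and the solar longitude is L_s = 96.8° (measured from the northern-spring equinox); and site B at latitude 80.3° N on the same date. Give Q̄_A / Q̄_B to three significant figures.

— Configuration A (ϕ=+35.6°):
Solar declination: sin δ = sin ε · sin L_s = sin 10.40° × sin 96.8° = 0.17925, so δ = +10.326°.
cos h₀ = −tan(+35.6°) tan(+10.326°) = -0.1304, h₀ = 1.7016 rad.
Bracket: h₀ sin ϕ sin δ + cos ϕ cos δ sin h₀ = 1.7016×0.58212×0.17925 + 0.81310×0.98380×0.99146 = 0.177553 + 0.793096 = 0.970649.
Q̄ = (S_0/π) × [bracket] = (2288/π) × 0.970649 = 706.92 W/m².
— Configuration B (ϕ=+80.3°):
cos h₀ = −tan(+80.3°) tan(+10.326°) = -1.0659 ≤ −1 ⇒ polar day, h₀ = π.
Bracket: h₀ sin ϕ sin δ + cos ϕ cos δ sin h₀ = 3.1416×0.98570×0.17925 + 0.16849×0.98380×0.00000 = 0.555079 + 0.000000 = 0.555079.
Q̄ = (S_0/π) × [bracket] = (2288/π) × 0.555079 = 404.26 W/m².
Ratio Q̄_A / Q̄_B = 706.92 / 404.26 = 1.749.

Q̄_A / Q̄_B ≈ 1.75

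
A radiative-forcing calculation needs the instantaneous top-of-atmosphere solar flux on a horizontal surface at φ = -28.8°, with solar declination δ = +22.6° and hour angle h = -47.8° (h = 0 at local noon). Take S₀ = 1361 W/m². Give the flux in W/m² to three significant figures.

cos θ_z = sin φ sin δ + cos φ cos δ cos h = -0.185136 + 0.543432 = 0.358296.
Flux = S₀ · cos θ_z = 1361 × 0.358296 = 487.6 W/m².

488 W/m²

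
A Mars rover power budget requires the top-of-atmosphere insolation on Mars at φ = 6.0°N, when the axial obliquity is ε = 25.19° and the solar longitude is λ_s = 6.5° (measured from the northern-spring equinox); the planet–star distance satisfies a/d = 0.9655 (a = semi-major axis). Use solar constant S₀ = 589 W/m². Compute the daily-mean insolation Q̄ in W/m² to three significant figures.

Q̄ ≈ 175 W/m²

Solar declination: sin δ = sin ε · sin λ_s = sin 25.19° × sin 6.5° = 0.04818, so δ = +2.762°.
cos H₀ = −tan(+6.0°) tan(+2.762°) = -0.0051, H₀ = 1.5759 rad.
Bracket: H₀ sin φ sin δ + cos φ cos δ sin H₀ = 1.5759×0.10453×0.04818 + 0.99452×0.99884×0.99999 = 0.007937 + 0.993356 = 1.001293.
Inverse-square distance factor (a/d)² = 0.9655² = 0.932190.
Q̄ = (S₀/π) × 0.932190 × [bracket] = (589/π) × 0.932190 × 1.001293 = 175.0 W/m².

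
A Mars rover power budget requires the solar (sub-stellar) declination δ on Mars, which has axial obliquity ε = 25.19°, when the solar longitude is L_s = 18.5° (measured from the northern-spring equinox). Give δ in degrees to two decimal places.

δ = +7.76°

sin δ = sin ε · sin L_s = sin 25.19° × sin 18.5° = 0.135052.
δ = arcsin(0.135052) = +7.76°.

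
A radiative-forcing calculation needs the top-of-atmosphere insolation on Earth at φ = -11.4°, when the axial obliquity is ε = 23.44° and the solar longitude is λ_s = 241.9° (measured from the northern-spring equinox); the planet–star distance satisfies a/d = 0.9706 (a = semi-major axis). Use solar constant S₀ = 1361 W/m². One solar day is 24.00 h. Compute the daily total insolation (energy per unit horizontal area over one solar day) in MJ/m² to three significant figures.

Solar declination: sin δ = sin ε · sin λ_s = sin 23.44° × sin 241.9° = -0.35090, so δ = -20.542°.
cos H₀ = −tan(-11.4°) tan(-20.542°) = -0.0756, H₀ = 1.6464 rad.
Bracket: H₀ sin φ sin δ + cos φ cos δ sin H₀ = 1.6464×-0.19766×-0.35090 + 0.98027×0.93641×0.99714 = 0.114192 + 0.915309 = 1.029501.
Inverse-square distance factor (a/d)² = 0.9706² = 0.942064.
Q̄ = (S₀/π) × 0.942064 × [bracket] = (1361/π) × 0.942064 × 1.029501 = 420.16 W/m².
Daily total = Q̄ × 24.00 h × 3600 s/h = 420.16 × 24.00 × 3600 / 10⁶ = 36.30 MJ/m².

36.3 MJ/m²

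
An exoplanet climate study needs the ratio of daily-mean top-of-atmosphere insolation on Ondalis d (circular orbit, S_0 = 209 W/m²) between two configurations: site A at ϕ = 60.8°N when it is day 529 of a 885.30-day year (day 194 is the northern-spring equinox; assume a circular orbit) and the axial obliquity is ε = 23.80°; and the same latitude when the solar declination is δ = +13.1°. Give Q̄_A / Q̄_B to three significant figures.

Q̄_A / Q̄_B ≈ 1.11

— Configuration A (ϕ=+60.8°):
Solar longitude: L_s = 360° × (529 − 194)/885.30 = 136.225°.
sin δ = sin 23.80° × sin 136.225° = 0.27918, so δ = +16.212°.
cos h₀ = −tan(+60.8°) tan(+16.212°) = -0.5202, h₀ = 2.1179 rad.
Bracket: h₀ sin ϕ sin δ + cos ϕ cos δ sin h₀ = 2.1179×0.87292×0.27918 + 0.48786×0.96024×0.85403 = 0.516136 + 0.400081 = 0.916217.
Q̄ = (S_0/π) × [bracket] = (209/π) × 0.916217 = 60.953 W/m².
— Configuration B (ϕ=+60.8°):
cos h₀ = −tan(+60.8°) tan(+13.100°) = -0.4164, h₀ = 2.0003 rad.
Bracket: h₀ sin ϕ sin δ + cos ϕ cos δ sin h₀ = 2.0003×0.87292×0.22665 + 0.48786×0.97398×0.90919 = 0.395754 + 0.432016 = 0.827770.
Q̄ = (S_0/π) × [bracket] = (209/π) × 0.827770 = 55.069 W/m².
Ratio Q̄_A / Q̄_B = 60.953 / 55.069 = 1.107.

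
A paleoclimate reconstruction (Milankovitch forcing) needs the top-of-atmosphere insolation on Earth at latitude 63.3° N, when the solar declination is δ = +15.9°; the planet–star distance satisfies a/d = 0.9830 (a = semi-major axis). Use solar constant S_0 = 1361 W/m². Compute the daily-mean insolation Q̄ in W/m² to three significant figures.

cos h₀ = −tan(+63.3°) tan(+15.900°) = -0.5664, h₀ = 2.1729 rad.
Bracket: h₀ sin ϕ sin δ + cos ϕ cos δ sin h₀ = 2.1729×0.89337×0.27396 + 0.44932×0.96174×0.82415 = 0.531812 + 0.356139 = 0.887951.
Inverse-square distance factor (a/d)² = 0.9830² = 0.966289.
Q̄ = (S_0/π) × 0.966289 × [bracket] = (1361/π) × 0.966289 × 0.887951 = 371.7 W/m².

Q̄ ≈ 372 W/m²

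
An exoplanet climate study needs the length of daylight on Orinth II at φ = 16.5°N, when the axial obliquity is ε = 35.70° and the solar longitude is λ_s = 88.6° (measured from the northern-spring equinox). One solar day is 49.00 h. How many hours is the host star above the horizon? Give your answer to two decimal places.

27.84 h

Solar declination: sin δ = sin ε · sin λ_s = sin 35.70° × sin 88.6° = 0.58337, so δ = +35.688°.
cos H₀ = −tan φ · tan δ = −tan(+16.5°) × tan(+35.688°) = -0.2128, so H₀ = 1.7852 rad = 102.28°.
Daylight = 2H₀/(2π) × 49.00 h = (1.7852/π) × 49.00 = 27.84 h.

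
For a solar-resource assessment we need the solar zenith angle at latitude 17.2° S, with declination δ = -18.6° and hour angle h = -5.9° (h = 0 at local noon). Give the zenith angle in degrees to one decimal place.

θ_z = 5.8°

cos θ_z = sin ϕ sin δ + cos ϕ cos δ cos h = 0.094319 + 0.900587 = 0.994906.
θ_z = arccos(0.994906) = 5.8°.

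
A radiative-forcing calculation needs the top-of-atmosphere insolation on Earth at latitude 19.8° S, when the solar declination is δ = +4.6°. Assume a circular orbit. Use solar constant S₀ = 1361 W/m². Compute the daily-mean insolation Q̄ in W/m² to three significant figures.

cos H₀ = −tan(-19.8°) tan(+4.600°) = 0.0290, H₀ = 1.5418 rad.
Bracket: H₀ sin φ sin δ + cos φ cos δ sin H₀ = 1.5418×-0.33874×0.08020 + 0.94088×0.99678×0.99958 = -0.041886 + 0.937456 = 0.895570.
Q̄ = (S₀/π) × [bracket] = (1361/π) × 0.895570 = 388.0 W/m².

Q̄ ≈ 388 W/m²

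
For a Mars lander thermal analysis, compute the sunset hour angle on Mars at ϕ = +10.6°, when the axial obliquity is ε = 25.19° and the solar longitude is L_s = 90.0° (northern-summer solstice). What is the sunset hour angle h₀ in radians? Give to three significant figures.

h₀ = 1.66 rad

Solar declination: sin δ = sin ε · sin L_s = sin 25.19° × sin 90.0° = 0.42562, so δ = +25.190°.
cos h₀ = −tan ϕ · tan δ = −tan(+10.6°) × tan(+25.190°) = -0.0880, so h₀ = 1.6589 rad = 95.05°.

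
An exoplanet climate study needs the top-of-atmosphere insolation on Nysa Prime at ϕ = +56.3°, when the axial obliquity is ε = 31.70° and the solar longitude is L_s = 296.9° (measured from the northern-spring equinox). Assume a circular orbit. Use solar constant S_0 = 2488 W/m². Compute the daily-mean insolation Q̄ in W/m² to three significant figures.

Solar declination: sin δ = sin ε · sin L_s = sin 31.70° × sin 296.9° = -0.46861, so δ = -27.944°.
cos h₀ = −tan(+56.3°) tan(-27.944°) = 0.7954, h₀ = 0.6511 rad.
Bracket: h₀ sin ϕ sin δ + cos ϕ cos δ sin h₀ = 0.6511×0.83195×-0.46861 + 0.55484×0.88340×0.60609 = -0.253838 + 0.297072 = 0.043234.
Q̄ = (S_0/π) × [bracket] = (2488/π) × 0.043234 = 34.24 W/m².

Q̄ ≈ 34.2 W/m²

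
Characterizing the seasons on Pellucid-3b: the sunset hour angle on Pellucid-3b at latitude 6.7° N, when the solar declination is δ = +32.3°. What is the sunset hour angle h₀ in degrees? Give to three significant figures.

cos h₀ = −tan ϕ · tan δ = −tan(+6.7°) × tan(+32.300°) = -0.0743, so h₀ = 1.6451 rad = 94.26°.

h₀ = 94.3°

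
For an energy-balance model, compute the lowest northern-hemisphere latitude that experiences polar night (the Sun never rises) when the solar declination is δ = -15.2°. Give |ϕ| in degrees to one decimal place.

|ϕ| = 74.8°

Polar night requires cos h₀ = −tan ϕ tan δ ≥ 1, i.e. tan ϕ tan δ ≤ −1.
The boundary is |tan ϕ| · |tan δ| = 1, so |ϕ| = 90° − |δ| = 90° − 15.2° = 74.8° in the northern hemisphere.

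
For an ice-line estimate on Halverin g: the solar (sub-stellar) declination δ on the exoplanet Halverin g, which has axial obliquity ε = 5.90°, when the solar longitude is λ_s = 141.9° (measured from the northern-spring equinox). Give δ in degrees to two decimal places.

δ = +3.64°

sin δ = sin ε · sin λ_s = sin 5.90° × sin 141.9° = 0.063427.
δ = arcsin(0.063427) = +3.64°.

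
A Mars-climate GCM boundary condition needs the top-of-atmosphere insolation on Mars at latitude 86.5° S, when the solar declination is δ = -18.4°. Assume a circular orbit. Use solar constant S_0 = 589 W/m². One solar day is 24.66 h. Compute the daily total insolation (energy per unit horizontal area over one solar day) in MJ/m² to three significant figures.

16.5 MJ/m²

cos h₀ = −tan(-86.5°) tan(-18.400°) = -5.4389 ≤ −1 ⇒ polar day, h₀ = π.
Bracket: h₀ sin ϕ sin δ + cos ϕ cos δ sin h₀ = 3.1416×-0.99813×-0.31565 + 0.06105×0.94888×0.00000 = 0.989792 + 0.000000 = 0.989792.
Q̄ = (S_0/π) × [bracket] = (589/π) × 0.989792 = 185.57 W/m².
Daily total = Q̄ × 24.66 h × 3600 s/h = 185.57 × 24.66 × 3600 / 10⁶ = 16.47 MJ/m².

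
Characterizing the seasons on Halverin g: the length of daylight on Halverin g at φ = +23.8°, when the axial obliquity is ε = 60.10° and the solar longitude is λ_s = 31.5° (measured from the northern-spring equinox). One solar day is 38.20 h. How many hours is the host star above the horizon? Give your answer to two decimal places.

21.85 h

Solar declination: sin δ = sin ε · sin λ_s = sin 60.10° × sin 31.5° = 0.45295, so δ = +26.933°.
cos H₀ = −tan φ · tan δ = −tan(+23.8°) × tan(+26.933°) = -0.2241, so H₀ = 1.7968 rad = 102.95°.
Daylight = 2H₀/(2π) × 38.20 h = (1.7968/π) × 38.20 = 21.85 h.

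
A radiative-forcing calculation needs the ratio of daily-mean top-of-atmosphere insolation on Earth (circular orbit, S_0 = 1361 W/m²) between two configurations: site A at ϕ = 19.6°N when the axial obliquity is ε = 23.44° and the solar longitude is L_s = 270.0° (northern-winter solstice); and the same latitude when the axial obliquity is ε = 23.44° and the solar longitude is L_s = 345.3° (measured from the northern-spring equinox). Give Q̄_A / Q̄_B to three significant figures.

Q̄_A / Q̄_B ≈ 0.752

— Configuration A (ϕ=+19.6°):
Solar declination: sin δ = sin ε · sin L_s = sin 23.44° × sin 270.0° = -0.39779, so δ = -23.440°.
cos h₀ = −tan(+19.6°) tan(-23.440°) = 0.1544, h₀ = 1.4158 rad.
Bracket: h₀ sin ϕ sin δ + cos ϕ cos δ sin h₀ = 1.4158×0.33545×-0.39779 + 0.94206×0.91748×0.98801 = -0.188922 + 0.853958 = 0.665036.
Q̄ = (S_0/π) × [bracket] = (1361/π) × 0.665036 = 288.11 W/m².
— Configuration B (ϕ=+19.6°):
Solar declination: sin δ = sin ε · sin L_s = sin 23.44° × sin 345.3° = -0.10094, so δ = -5.793°.
cos h₀ = −tan(+19.6°) tan(-5.793°) = 0.0361, h₀ = 1.5347 rad.
Bracket: h₀ sin ϕ sin δ + cos ϕ cos δ sin h₀ = 1.5347×0.33545×-0.10094 + 0.94206×0.99489×0.99935 = -0.051965 + 0.936637 = 0.884672.
Q̄ = (S_0/π) × [bracket] = (1361/π) × 0.884672 = 383.26 W/m².
Ratio Q̄_A / Q̄_B = 288.11 / 383.26 = 0.7517.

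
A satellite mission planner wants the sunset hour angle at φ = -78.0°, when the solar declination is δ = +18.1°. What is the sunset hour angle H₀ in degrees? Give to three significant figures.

H₀ = 0.00°

cos H₀ = −tan φ · tan δ = 1.5377 ≥ 1, so the Sun never rises (polar night) and H₀ = 0.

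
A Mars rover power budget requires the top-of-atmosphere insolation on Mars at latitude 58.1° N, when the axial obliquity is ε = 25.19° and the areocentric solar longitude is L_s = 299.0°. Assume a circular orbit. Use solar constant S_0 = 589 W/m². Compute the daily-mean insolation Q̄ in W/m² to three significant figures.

sin δ = sin 25.19° × sin 299.0° = -0.37226, so δ = -21.855°.
cos h₀ = −tan(+58.1°) tan(-21.855°) = 0.6444, h₀ = 0.8706 rad.
Bracket: h₀ sin ϕ sin δ + cos ϕ cos δ sin h₀ = 0.8706×0.84897×-0.37226 + 0.52844×0.92813×0.76472 = -0.275142 + 0.375065 = 0.099923.
Q̄ = (S_0/π) × [bracket] = (589/π) × 0.099923 = 18.73 W/m².

Q̄ ≈ 18.7 W/m²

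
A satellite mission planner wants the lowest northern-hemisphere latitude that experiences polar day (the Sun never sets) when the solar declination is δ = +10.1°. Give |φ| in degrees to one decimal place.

|φ| = 79.9°

Polar day requires cos H₀ = −tan φ tan δ ≤ −1, i.e. tan φ tan δ ≥ 1.
The boundary is |tan φ| · |tan δ| = 1, so |φ| = 90° − |δ| = 90° − 10.1° = 79.9° in the northern hemisphere.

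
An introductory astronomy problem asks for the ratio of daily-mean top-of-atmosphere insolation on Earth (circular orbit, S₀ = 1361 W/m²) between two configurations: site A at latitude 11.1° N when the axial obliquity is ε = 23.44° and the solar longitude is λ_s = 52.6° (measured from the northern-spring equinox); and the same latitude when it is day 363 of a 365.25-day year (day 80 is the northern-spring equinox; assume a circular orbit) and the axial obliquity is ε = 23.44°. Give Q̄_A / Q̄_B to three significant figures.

Q̄_A / Q̄_B ≈ 1.31

— Configuration A (φ=+11.1°):
Solar declination: sin δ = sin ε · sin λ_s = sin 23.44° × sin 52.6° = 0.31601, so δ = +18.422°.
cos H₀ = −tan(+11.1°) tan(+18.422°) = -0.0653, H₀ = 1.6362 rad.
Bracket: H₀ sin φ sin δ + cos φ cos δ sin H₀ = 1.6362×0.19252×0.31601 + 0.98129×0.94876×0.99786 = 0.099544 + 0.929016 = 1.028560.
Q̄ = (S₀/π) × [bracket] = (1361/π) × 1.028560 = 445.59 W/m².
— Configuration B (φ=+11.1°):
Solar longitude: λ_s = 360° × (363 − 80)/365.25 = 278.932°.
sin δ = sin 23.44° × sin 278.932° = -0.39296, so δ = -23.139°.
cos H₀ = −tan(+11.1°) tan(-23.139°) = 0.0838, H₀ = 1.4869 rad.
Bracket: H₀ sin φ sin δ + cos φ cos δ sin H₀ = 1.4869×0.19252×-0.39296 + 0.98129×0.91955×0.99648 = -0.112488 + 0.899169 = 0.786681.
Q̄ = (S₀/π) × [bracket] = (1361/π) × 0.786681 = 340.81 W/m².
Ratio Q̄_A / Q̄_B = 445.59 / 340.81 = 1.307.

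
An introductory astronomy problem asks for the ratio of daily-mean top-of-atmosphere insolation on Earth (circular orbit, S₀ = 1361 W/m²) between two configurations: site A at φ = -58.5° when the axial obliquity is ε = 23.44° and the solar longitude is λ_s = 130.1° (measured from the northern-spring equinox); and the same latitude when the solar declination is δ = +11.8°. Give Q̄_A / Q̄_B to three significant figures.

Q̄_A / Q̄_B ≈ 0.596

— Configuration A (φ=-58.5°):
Solar declination: sin δ = sin ε · sin λ_s = sin 23.44° × sin 130.1° = 0.30428, so δ = +17.715°.
cos H₀ = −tan(-58.5°) tan(+17.715°) = 0.5213, H₀ = 1.0225 rad.
Bracket: H₀ sin φ sin δ + cos φ cos δ sin H₀ = 1.0225×-0.85264×0.30428 + 0.52250×0.95258×0.85340 = -0.265279 + 0.424757 = 0.159478.
Q̄ = (S₀/π) × [bracket] = (1361/π) × 0.159478 = 69.089 W/m².
— Configuration B (φ=-58.5°):
cos H₀ = −tan(-58.5°) tan(+11.800°) = 0.3409, H₀ = 1.2229 rad.
Bracket: H₀ sin φ sin δ + cos φ cos δ sin H₀ = 1.2229×-0.85264×0.20450 + 0.52250×0.97887×0.94010 = -0.213231 + 0.480823 = 0.267592.
Q̄ = (S₀/π) × [bracket] = (1361/π) × 0.267592 = 115.93 W/m².
Ratio Q̄_A / Q̄_B = 69.089 / 115.93 = 0.5960.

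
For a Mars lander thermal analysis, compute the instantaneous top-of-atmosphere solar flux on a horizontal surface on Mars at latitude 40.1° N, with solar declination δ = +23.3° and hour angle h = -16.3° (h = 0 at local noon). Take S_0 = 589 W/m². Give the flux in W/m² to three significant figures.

cos θ_z = sin ϕ sin δ + cos ϕ cos δ cos h = 0.254780 + 0.674301 = 0.929081.
Flux = S_0 · cos θ_z = 589 × 0.929081 = 547.2 W/m².

547 W/m²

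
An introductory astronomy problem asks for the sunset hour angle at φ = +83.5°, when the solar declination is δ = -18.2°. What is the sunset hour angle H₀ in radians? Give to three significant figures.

cos H₀ = −tan φ · tan δ = 2.8857 ≥ 1, so the Sun never rises (polar night) and H₀ = 0.

H₀ = 0.00 rad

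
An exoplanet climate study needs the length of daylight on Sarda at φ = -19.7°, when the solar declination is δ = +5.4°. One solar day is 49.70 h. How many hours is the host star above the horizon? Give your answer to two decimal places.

cos H₀ = −tan φ · tan δ = −tan(-19.7°) × tan(+5.400°) = 0.0338, so H₀ = 1.5369 rad = 88.06°.
Daylight = 2H₀/(2π) × 49.70 h = (1.5369/π) × 49.70 = 24.31 h.

24.31 h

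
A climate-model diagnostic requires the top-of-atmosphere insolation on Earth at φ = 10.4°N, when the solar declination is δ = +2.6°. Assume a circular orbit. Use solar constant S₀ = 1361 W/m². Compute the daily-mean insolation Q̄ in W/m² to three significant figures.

Q̄ ≈ 431 W/m²

cos H₀ = −tan(+10.4°) tan(+2.600°) = -0.0083, H₀ = 1.5791 rad.
Bracket: H₀ sin φ sin δ + cos φ cos δ sin H₀ = 1.5791×0.18052×0.04536 + 0.98357×0.99897×0.99997 = 0.012930 + 0.982527 = 0.995457.
Q̄ = (S₀/π) × [bracket] = (1361/π) × 0.995457 = 431.3 W/m².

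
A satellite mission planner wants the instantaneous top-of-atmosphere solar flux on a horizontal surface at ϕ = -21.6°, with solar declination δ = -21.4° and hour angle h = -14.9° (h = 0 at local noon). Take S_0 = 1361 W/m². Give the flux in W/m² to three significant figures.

1.32e+03 W/m²

cos θ_z = sin ϕ sin δ + cos ϕ cos δ cos h = 0.134320 + 0.836566 = 0.970886.
Flux = S_0 · cos θ_z = 1361 × 0.970886 = 1321 W/m².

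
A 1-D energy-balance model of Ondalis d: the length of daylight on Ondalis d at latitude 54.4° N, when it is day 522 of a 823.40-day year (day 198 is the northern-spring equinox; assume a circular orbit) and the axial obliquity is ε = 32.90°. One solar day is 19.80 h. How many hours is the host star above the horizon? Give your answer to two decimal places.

13.20 h

Solar longitude: L_s = 360° × (522 − 198)/823.40 = 141.657°.
sin δ = sin 32.90° × sin 141.657° = 0.33697, so δ = +19.692°.
cos h₀ = −tan ϕ · tan δ = −tan(+54.4°) × tan(+19.692°) = -0.4999, so h₀ = 2.0943 rad = 119.99°.
Daylight = 2h₀/(2π) × 19.80 h = (2.0943/π) × 19.80 = 13.20 h.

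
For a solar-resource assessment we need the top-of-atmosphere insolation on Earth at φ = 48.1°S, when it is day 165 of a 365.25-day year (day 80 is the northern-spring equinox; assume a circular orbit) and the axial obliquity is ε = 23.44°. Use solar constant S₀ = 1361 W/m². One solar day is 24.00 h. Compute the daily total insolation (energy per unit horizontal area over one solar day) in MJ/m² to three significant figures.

Solar longitude: λ_s = 360° × (165 − 80)/365.25 = 83.778°.
sin δ = sin 23.44° × sin 83.778° = 0.39545, so δ = +23.294°.
cos H₀ = −tan(-48.1°) tan(+23.294°) = 0.4798, H₀ = 1.0703 rad.
Bracket: H₀ sin φ sin δ + cos φ cos δ sin H₀ = 1.0703×-0.74431×0.39545 + 0.66783×0.91849×0.87735 = -0.315029 + 0.538162 = 0.223133.
Q̄ = (S₀/π) × [bracket] = (1361/π) × 0.223133 = 96.666 W/m².
Daily total = Q̄ × 24.00 h × 3600 s/h = 96.666 × 24.00 × 3600 / 10⁶ = 8.352 MJ/m².

8.35 MJ/m²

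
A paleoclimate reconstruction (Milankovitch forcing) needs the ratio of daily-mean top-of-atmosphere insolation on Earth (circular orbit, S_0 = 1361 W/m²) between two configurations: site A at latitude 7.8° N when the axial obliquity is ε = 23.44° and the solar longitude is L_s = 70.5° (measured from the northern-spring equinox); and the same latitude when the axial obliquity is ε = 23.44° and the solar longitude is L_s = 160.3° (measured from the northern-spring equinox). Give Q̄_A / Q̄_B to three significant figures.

— Configuration A (ϕ=+7.8°):
Solar declination: sin δ = sin ε · sin L_s = sin 23.44° × sin 70.5° = 0.37497, so δ = +22.023°.
cos h₀ = −tan(+7.8°) tan(+22.023°) = -0.0554, h₀ = 1.6262 rad.
Bracket: h₀ sin ϕ sin δ + cos ϕ cos δ sin h₀ = 1.6262×0.13572×0.37497 + 0.99075×0.92704×0.99846 = 0.082759 + 0.917050 = 0.999809.
Q̄ = (S_0/π) × [bracket] = (1361/π) × 0.999809 = 433.14 W/m².
— Configuration B (ϕ=+7.8°):
Solar declination: sin δ = sin ε · sin L_s = sin 23.44° × sin 160.3° = 0.13409, so δ = +7.706°.
cos h₀ = −tan(+7.8°) tan(+7.706°) = -0.0185, h₀ = 1.5893 rad.
Bracket: h₀ sin ϕ sin δ + cos ϕ cos δ sin h₀ = 1.5893×0.13572×0.13409 + 0.99075×0.99097×0.99983 = 0.028923 + 0.981637 = 1.010560.
Q̄ = (S_0/π) × [bracket] = (1361/π) × 1.010560 = 437.79 W/m².
Ratio Q̄_A / Q̄_B = 433.14 / 437.79 = 0.9894.

Q̄_A / Q̄_B ≈ 0.989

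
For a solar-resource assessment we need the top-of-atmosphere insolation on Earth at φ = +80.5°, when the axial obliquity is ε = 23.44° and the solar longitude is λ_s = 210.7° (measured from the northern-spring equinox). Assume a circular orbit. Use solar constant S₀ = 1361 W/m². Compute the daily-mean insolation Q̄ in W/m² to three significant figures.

Q̄ ≈ 0.00 W/m²

Solar declination: sin δ = sin ε · sin λ_s = sin 23.44° × sin 210.7° = -0.20309, so δ = -11.718°.
cos H₀ = −tan(+80.5°) tan(-11.718°) = 1.2394 ≥ 1 ⇒ polar night, H₀ = 0 and Q̄ = 0.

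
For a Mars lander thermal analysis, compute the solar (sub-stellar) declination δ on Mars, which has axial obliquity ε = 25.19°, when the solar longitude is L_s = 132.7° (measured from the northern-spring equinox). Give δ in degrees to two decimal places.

δ = +18.23°

sin δ = sin ε · sin L_s = sin 25.19° × sin 132.7° = 0.312795.
δ = arcsin(0.312795) = +18.23°.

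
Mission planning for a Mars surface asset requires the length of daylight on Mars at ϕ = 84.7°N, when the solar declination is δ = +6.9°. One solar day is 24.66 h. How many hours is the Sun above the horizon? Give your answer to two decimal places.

24.66 h

Sunrise equation: cos h₀ = −tan ϕ · tan δ = -1.3045 ≤ −1, so the Sun never sets (polar day) and h₀ = π.
Daylight = 2h₀/(2π) × 24.66 h = (3.1416/π) × 24.66 = 24.66 h.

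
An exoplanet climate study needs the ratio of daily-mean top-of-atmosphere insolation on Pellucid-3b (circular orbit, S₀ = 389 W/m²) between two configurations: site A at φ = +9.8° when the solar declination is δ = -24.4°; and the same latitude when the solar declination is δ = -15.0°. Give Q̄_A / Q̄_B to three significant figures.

— Configuration A (φ=+9.8°):
cos H₀ = −tan(+9.8°) tan(-24.400°) = 0.0784, H₀ = 1.4924 rad.
Bracket: H₀ sin φ sin δ + cos φ cos δ sin H₀ = 1.4924×0.17021×-0.41310 + 0.98541×0.91068×0.99693 = -0.104936 + 0.894638 = 0.789702.
Q̄ = (S₀/π) × [bracket] = (389/π) × 0.789702 = 97.783 W/m².
— Configuration B (φ=+9.8°):
cos H₀ = −tan(+9.8°) tan(-15.000°) = 0.0463, H₀ = 1.5245 rad.
Bracket: H₀ sin φ sin δ + cos φ cos δ sin H₀ = 1.5245×0.17021×-0.25882 + 0.98541×0.96593×0.99893 = -0.067160 + 0.950819 = 0.883659.
Q̄ = (S₀/π) × [bracket] = (389/π) × 0.883659 = 109.42 W/m².
Ratio Q̄_A / Q̄_B = 97.783 / 109.42 = 0.8936.

Q̄_A / Q̄_B ≈ 0.894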